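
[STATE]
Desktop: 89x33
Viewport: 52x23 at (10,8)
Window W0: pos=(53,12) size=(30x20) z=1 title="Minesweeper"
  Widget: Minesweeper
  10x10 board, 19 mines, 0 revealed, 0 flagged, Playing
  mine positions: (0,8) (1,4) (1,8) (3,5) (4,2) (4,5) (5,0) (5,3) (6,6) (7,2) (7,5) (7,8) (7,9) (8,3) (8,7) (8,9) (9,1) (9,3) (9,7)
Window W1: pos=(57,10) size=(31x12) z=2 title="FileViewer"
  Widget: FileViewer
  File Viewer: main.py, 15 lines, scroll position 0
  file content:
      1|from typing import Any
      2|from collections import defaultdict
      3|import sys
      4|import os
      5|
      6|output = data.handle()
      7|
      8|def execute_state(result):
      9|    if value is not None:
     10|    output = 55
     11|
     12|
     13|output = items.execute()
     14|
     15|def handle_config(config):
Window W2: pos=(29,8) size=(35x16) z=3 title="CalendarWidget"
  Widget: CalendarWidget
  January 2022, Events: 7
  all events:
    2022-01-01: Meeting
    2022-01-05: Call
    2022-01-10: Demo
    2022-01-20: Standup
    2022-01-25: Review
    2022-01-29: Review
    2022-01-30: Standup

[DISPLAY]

                   ┏━━━━━━━━━━━━━━━━━━━━━━━━━━━━━━━━
                   ┃ CalendarWidget                 
                   ┠────────────────────────────────
                   ┃           January 2022         
                   ┃Mo Tu We Th Fr Sa Su            
                   ┃                1*  2           
                   ┃ 3  4  5*  6  7  8  9           
                   ┃10* 11 12 13 14 15 16           
                   ┃17 18 19 20* 21 22 23           
                   ┃24 25* 26 27 28 29* 30*         
                   ┃31                              
                   ┃                                
                   ┃                                
                   ┃                                
                   ┃                                
                   ┗━━━━━━━━━━━━━━━━━━━━━━━━━━━━━━━━
                                           ┃■■■■■■■■
                                           ┃        
                                           ┃        
                                           ┃        
                                           ┃        
                                           ┃        
                                           ┃        


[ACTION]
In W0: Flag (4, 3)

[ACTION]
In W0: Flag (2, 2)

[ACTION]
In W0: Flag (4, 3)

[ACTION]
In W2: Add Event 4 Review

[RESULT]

                   ┏━━━━━━━━━━━━━━━━━━━━━━━━━━━━━━━━
                   ┃ CalendarWidget                 
                   ┠────────────────────────────────
                   ┃           January 2022         
                   ┃Mo Tu We Th Fr Sa Su            
                   ┃                1*  2           
                   ┃ 3  4*  5*  6  7  8  9          
                   ┃10* 11 12 13 14 15 16           
                   ┃17 18 19 20* 21 22 23           
                   ┃24 25* 26 27 28 29* 30*         
                   ┃31                              
                   ┃                                
                   ┃                                
                   ┃                                
                   ┃                                
                   ┗━━━━━━━━━━━━━━━━━━━━━━━━━━━━━━━━
                                           ┃■■■■■■■■
                                           ┃        
                                           ┃        
                                           ┃        
                                           ┃        
                                           ┃        
                                           ┃        


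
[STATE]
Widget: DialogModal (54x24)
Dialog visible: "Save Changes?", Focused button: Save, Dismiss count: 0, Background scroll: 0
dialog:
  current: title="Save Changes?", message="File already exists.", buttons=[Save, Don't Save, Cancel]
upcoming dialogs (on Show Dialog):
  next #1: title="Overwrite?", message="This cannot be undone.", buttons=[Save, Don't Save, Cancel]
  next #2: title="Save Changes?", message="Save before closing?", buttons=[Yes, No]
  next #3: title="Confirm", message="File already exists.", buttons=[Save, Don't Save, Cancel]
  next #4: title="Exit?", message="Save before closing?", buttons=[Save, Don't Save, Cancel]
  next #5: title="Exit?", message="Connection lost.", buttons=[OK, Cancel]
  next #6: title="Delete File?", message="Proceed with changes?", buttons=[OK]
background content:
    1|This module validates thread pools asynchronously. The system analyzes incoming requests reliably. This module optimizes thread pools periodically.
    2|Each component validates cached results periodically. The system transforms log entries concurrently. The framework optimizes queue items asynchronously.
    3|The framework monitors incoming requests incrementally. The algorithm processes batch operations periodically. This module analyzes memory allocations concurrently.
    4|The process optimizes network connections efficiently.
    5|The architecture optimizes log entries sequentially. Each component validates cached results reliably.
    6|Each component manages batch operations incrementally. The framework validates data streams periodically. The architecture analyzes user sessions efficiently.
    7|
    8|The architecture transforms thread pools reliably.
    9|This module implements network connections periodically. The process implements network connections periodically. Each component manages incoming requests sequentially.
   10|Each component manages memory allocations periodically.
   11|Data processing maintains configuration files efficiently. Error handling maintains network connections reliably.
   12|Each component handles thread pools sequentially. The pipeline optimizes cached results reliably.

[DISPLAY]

This module validates thread pools asynchronously. The
Each component validates cached results periodically. 
The framework monitors incoming requests incrementally
The process optimizes network connections efficiently.
The architecture optimizes log entries sequentially. E
Each component manages batch operations incrementally.
                                                      
The architecture transforms thread pools reliably.    
This module implements network connections periodicall
Each compon┌──────────────────────────────┐eriodically
Data proces│        Save Changes?         │es efficien
Each compon│     File already exists.     │ially. The 
           │ [Save]  Don't Save   Cancel  │           
           └──────────────────────────────┘           
                                                      
                                                      
                                                      
                                                      
                                                      
                                                      
                                                      
                                                      
                                                      
                                                      


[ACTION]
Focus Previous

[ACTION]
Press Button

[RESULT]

This module validates thread pools asynchronously. The
Each component validates cached results periodically. 
The framework monitors incoming requests incrementally
The process optimizes network connections efficiently.
The architecture optimizes log entries sequentially. E
Each component manages batch operations incrementally.
                                                      
The architecture transforms thread pools reliably.    
This module implements network connections periodicall
Each component manages memory allocations periodically
Data processing maintains configuration files efficien
Each component handles thread pools sequentially. The 
                                                      
                                                      
                                                      
                                                      
                                                      
                                                      
                                                      
                                                      
                                                      
                                                      
                                                      
                                                      


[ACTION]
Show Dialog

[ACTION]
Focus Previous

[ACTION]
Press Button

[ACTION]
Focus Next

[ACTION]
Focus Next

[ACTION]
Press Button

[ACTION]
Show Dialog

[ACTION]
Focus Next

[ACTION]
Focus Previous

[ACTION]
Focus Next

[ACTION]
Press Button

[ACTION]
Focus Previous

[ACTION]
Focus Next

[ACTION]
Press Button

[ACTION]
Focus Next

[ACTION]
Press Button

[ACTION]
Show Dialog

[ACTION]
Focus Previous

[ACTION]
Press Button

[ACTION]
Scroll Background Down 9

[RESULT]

Each component manages memory allocations periodically
Data processing maintains configuration files efficien
Each component handles thread pools sequentially. The 
                                                      
                                                      
                                                      
                                                      
                                                      
                                                      
                                                      
                                                      
                                                      
                                                      
                                                      
                                                      
                                                      
                                                      
                                                      
                                                      
                                                      
                                                      
                                                      
                                                      
                                                      


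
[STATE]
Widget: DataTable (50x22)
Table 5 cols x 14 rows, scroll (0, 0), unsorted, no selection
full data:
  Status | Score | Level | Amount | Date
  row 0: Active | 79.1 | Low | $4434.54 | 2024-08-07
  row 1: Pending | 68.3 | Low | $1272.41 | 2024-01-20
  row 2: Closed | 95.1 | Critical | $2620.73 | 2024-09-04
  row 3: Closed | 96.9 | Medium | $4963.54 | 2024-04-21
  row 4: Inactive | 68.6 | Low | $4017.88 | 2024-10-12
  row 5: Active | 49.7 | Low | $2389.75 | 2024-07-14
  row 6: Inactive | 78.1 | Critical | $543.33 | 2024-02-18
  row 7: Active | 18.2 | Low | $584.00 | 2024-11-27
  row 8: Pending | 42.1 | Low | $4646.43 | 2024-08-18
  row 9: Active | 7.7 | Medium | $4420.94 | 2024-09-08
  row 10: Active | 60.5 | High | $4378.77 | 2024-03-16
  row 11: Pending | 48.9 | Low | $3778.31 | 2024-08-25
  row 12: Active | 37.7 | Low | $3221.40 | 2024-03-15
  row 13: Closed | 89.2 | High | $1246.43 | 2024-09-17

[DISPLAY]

Status  │Score│Level   │Amount  │Date             
────────┼─────┼────────┼────────┼──────────       
Active  │79.1 │Low     │$4434.54│2024-08-07       
Pending │68.3 │Low     │$1272.41│2024-01-20       
Closed  │95.1 │Critical│$2620.73│2024-09-04       
Closed  │96.9 │Medium  │$4963.54│2024-04-21       
Inactive│68.6 │Low     │$4017.88│2024-10-12       
Active  │49.7 │Low     │$2389.75│2024-07-14       
Inactive│78.1 │Critical│$543.33 │2024-02-18       
Active  │18.2 │Low     │$584.00 │2024-11-27       
Pending │42.1 │Low     │$4646.43│2024-08-18       
Active  │7.7  │Medium  │$4420.94│2024-09-08       
Active  │60.5 │High    │$4378.77│2024-03-16       
Pending │48.9 │Low     │$3778.31│2024-08-25       
Active  │37.7 │Low     │$3221.40│2024-03-15       
Closed  │89.2 │High    │$1246.43│2024-09-17       
                                                  
                                                  
                                                  
                                                  
                                                  
                                                  


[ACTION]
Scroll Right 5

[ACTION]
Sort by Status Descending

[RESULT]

Status ▼│Score│Level   │Amount  │Date             
────────┼─────┼────────┼────────┼──────────       
Pending │68.3 │Low     │$1272.41│2024-01-20       
Pending │42.1 │Low     │$4646.43│2024-08-18       
Pending │48.9 │Low     │$3778.31│2024-08-25       
Inactive│68.6 │Low     │$4017.88│2024-10-12       
Inactive│78.1 │Critical│$543.33 │2024-02-18       
Closed  │95.1 │Critical│$2620.73│2024-09-04       
Closed  │96.9 │Medium  │$4963.54│2024-04-21       
Closed  │89.2 │High    │$1246.43│2024-09-17       
Active  │79.1 │Low     │$4434.54│2024-08-07       
Active  │49.7 │Low     │$2389.75│2024-07-14       
Active  │18.2 │Low     │$584.00 │2024-11-27       
Active  │7.7  │Medium  │$4420.94│2024-09-08       
Active  │60.5 │High    │$4378.77│2024-03-16       
Active  │37.7 │Low     │$3221.40│2024-03-15       
                                                  
                                                  
                                                  
                                                  
                                                  
                                                  


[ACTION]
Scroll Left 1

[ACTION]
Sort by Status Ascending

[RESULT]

Status ▲│Score│Level   │Amount  │Date             
────────┼─────┼────────┼────────┼──────────       
Active  │79.1 │Low     │$4434.54│2024-08-07       
Active  │49.7 │Low     │$2389.75│2024-07-14       
Active  │18.2 │Low     │$584.00 │2024-11-27       
Active  │7.7  │Medium  │$4420.94│2024-09-08       
Active  │60.5 │High    │$4378.77│2024-03-16       
Active  │37.7 │Low     │$3221.40│2024-03-15       
Closed  │95.1 │Critical│$2620.73│2024-09-04       
Closed  │96.9 │Medium  │$4963.54│2024-04-21       
Closed  │89.2 │High    │$1246.43│2024-09-17       
Inactive│68.6 │Low     │$4017.88│2024-10-12       
Inactive│78.1 │Critical│$543.33 │2024-02-18       
Pending │68.3 │Low     │$1272.41│2024-01-20       
Pending │42.1 │Low     │$4646.43│2024-08-18       
Pending │48.9 │Low     │$3778.31│2024-08-25       
                                                  
                                                  
                                                  
                                                  
                                                  
                                                  


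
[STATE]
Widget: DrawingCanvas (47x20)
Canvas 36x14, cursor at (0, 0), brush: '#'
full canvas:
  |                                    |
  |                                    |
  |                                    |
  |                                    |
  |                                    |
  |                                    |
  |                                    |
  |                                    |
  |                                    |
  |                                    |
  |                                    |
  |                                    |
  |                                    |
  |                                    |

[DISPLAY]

+                                              
                                               
                                               
                                               
                                               
                                               
                                               
                                               
                                               
                                               
                                               
                                               
                                               
                                               
                                               
                                               
                                               
                                               
                                               
                                               


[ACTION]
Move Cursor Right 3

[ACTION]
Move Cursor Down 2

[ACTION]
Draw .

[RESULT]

                                               
                                               
   .                                           
                                               
                                               
                                               
                                               
                                               
                                               
                                               
                                               
                                               
                                               
                                               
                                               
                                               
                                               
                                               
                                               
                                               


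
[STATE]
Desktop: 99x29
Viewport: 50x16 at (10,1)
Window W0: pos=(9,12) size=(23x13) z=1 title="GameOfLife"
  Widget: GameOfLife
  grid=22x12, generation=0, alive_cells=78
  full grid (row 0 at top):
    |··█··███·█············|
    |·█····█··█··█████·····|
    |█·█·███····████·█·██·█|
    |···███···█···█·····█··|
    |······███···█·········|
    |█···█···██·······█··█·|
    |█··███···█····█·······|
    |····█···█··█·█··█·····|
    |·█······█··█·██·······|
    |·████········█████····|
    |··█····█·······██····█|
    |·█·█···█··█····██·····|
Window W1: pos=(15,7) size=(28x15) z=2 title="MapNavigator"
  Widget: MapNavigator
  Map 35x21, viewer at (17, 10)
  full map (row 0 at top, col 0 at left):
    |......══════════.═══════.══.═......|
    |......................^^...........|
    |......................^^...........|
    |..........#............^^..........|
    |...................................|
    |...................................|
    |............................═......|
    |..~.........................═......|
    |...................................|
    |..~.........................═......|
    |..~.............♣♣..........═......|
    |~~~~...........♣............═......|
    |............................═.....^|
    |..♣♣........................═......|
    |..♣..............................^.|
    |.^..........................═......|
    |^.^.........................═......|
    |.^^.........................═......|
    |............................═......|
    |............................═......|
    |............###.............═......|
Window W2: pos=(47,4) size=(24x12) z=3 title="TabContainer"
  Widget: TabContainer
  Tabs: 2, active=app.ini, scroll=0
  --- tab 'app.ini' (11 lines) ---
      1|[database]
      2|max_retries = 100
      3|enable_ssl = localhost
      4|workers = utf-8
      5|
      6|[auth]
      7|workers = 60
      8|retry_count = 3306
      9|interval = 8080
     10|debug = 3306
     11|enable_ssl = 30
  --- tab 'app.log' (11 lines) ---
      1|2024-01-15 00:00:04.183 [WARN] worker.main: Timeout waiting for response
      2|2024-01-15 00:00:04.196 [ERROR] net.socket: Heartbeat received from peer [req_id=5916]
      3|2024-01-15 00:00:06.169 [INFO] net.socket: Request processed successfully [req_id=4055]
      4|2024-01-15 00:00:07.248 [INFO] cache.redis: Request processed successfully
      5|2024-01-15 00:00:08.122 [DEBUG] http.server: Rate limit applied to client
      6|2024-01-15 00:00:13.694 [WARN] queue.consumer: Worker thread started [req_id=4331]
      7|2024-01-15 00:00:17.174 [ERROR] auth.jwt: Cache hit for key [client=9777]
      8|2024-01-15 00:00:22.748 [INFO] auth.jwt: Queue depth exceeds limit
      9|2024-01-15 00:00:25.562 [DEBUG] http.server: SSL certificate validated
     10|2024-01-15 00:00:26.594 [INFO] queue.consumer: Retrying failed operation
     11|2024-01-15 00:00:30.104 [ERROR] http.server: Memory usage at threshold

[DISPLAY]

                                                  
                                                  
                                                  
                                     ┏━━━━━━━━━━━━
                                     ┃ TabContaine
                                     ┠────────────
     ┏━━━━━━━━━━━━━━━━━━━━━━━━━━┓    ┃[app.ini]│ a
     ┃ MapNavigator             ┃    ┃────────────
     ┠──────────────────────────┨    ┃[database]  
     ┃..........................┃    ┃max_retries 
     ┃........................═.┃    ┃enable_ssl =
━━━━━┃........................═.┃    ┃workers = ut
 Game┃..........................┃    ┃            
─────┃........................═.┃    ┃[auth]      
Gen: ┃............♣@..........═.┃    ┗━━━━━━━━━━━━
█·█·█┃...........♣............═.┃                 


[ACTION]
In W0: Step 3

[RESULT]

                                                  
                                                  
                                                  
                                     ┏━━━━━━━━━━━━
                                     ┃ TabContaine
                                     ┠────────────
     ┏━━━━━━━━━━━━━━━━━━━━━━━━━━┓    ┃[app.ini]│ a
     ┃ MapNavigator             ┃    ┃────────────
     ┠──────────────────────────┨    ┃[database]  
     ┃..........................┃    ┃max_retries 
     ┃........................═.┃    ┃enable_ssl =
━━━━━┃........................═.┃    ┃workers = ut
 Game┃..........................┃    ┃            
─────┃........................═.┃    ┃[auth]      
Gen: ┃............♣@..........═.┃    ┗━━━━━━━━━━━━
····█┃...........♣............═.┃                 


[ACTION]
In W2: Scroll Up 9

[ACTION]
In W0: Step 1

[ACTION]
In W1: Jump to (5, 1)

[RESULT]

                                                  
                                                  
                                                  
                                     ┏━━━━━━━━━━━━
                                     ┃ TabContaine
                                     ┠────────────
     ┏━━━━━━━━━━━━━━━━━━━━━━━━━━┓    ┃[app.ini]│ a
     ┃ MapNavigator             ┃    ┃────────────
     ┠──────────────────────────┨    ┃[database]  
     ┃                          ┃    ┃max_retries 
     ┃                          ┃    ┃enable_ssl =
━━━━━┃                          ┃    ┃workers = ut
 Game┃                          ┃    ┃            
─────┃        ......══════════.═┃    ┃[auth]      
Gen: ┃        .....@............┃    ┗━━━━━━━━━━━━
····█┃        ..................┃                 


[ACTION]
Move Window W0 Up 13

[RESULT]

 GameOfLife          ┃                            
─────────────────────┨                            
Gen: 4               ┃                            
····█···██···██····██┃               ┏━━━━━━━━━━━━
·····██·█·██·······██┃               ┃ TabContaine
····█·····█··········┃               ┠────────────
····█┏━━━━━━━━━━━━━━━━━━━━━━━━━━┓    ┃[app.ini]│ a
·█···┃ MapNavigator             ┃    ┃────────────
··██·┠──────────────────────────┨    ┃[database]  
··█··┃                          ┃    ┃max_retries 
····█┃                          ┃    ┃enable_ssl =
━━━━━┃                          ┃    ┃workers = ut
     ┃                          ┃    ┃            
     ┃        ......══════════.═┃    ┃[auth]      
     ┃        .....@............┃    ┗━━━━━━━━━━━━
     ┃        ..................┃                 


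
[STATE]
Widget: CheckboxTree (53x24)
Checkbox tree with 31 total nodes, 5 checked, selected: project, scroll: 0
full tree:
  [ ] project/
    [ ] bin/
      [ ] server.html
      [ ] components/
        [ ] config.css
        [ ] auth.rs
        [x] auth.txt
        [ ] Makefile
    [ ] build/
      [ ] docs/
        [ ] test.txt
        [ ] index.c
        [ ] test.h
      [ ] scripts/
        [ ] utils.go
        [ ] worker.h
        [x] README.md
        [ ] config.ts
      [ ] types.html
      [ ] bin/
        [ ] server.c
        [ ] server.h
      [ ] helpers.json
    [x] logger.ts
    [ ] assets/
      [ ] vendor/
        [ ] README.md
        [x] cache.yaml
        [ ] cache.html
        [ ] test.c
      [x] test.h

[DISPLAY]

>[-] project/                                        
   [-] bin/                                          
     [ ] server.html                                 
     [-] components/                                 
       [ ] config.css                                
       [ ] auth.rs                                   
       [x] auth.txt                                  
       [ ] Makefile                                  
   [-] build/                                        
     [ ] docs/                                       
       [ ] test.txt                                  
       [ ] index.c                                   
       [ ] test.h                                    
     [-] scripts/                                    
       [ ] utils.go                                  
       [ ] worker.h                                  
       [x] README.md                                 
       [ ] config.ts                                 
     [ ] types.html                                  
     [ ] bin/                                        
       [ ] server.c                                  
       [ ] server.h                                  
     [ ] helpers.json                                
   [x] logger.ts                                     


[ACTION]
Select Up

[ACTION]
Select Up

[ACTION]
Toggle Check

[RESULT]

>[x] project/                                        
   [x] bin/                                          
     [x] server.html                                 
     [x] components/                                 
       [x] config.css                                
       [x] auth.rs                                   
       [x] auth.txt                                  
       [x] Makefile                                  
   [x] build/                                        
     [x] docs/                                       
       [x] test.txt                                  
       [x] index.c                                   
       [x] test.h                                    
     [x] scripts/                                    
       [x] utils.go                                  
       [x] worker.h                                  
       [x] README.md                                 
       [x] config.ts                                 
     [x] types.html                                  
     [x] bin/                                        
       [x] server.c                                  
       [x] server.h                                  
     [x] helpers.json                                
   [x] logger.ts                                     


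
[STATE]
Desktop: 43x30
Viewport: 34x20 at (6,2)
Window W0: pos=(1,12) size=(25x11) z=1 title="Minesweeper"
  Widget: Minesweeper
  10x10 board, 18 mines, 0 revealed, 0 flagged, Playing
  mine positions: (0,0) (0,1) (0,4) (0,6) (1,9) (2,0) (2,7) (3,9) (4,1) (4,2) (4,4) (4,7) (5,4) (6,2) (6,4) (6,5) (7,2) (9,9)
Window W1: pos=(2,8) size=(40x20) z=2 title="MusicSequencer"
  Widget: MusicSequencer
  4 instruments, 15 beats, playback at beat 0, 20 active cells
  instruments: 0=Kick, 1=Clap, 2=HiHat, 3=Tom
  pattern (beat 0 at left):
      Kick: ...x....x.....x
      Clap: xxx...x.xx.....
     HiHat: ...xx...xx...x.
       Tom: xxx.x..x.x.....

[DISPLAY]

                                  
                                  
                                  
                                  
                                  
                                  
━━━━━━━━━━━━━━━━━━━━━━━━━━━━━━━━━━
sicSequencer                      
──────────────────────────────────
   ▼12345678901234                
ick···█····█·····█                
lap███···█·██·····                
Hat···██···██···█·                
Tom███·█··█·█·····                
                                  
                                  
                                  
                                  
                                  
                                  


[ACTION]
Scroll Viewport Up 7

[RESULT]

                                  
                                  
                                  
                                  
                                  
                                  
                                  
                                  
━━━━━━━━━━━━━━━━━━━━━━━━━━━━━━━━━━
sicSequencer                      
──────────────────────────────────
   ▼12345678901234                
ick···█····█·····█                
lap███···█·██·····                
Hat···██···██···█·                
Tom███·█··█·█·····                
                                  
                                  
                                  
                                  


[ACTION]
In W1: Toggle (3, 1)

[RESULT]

                                  
                                  
                                  
                                  
                                  
                                  
                                  
                                  
━━━━━━━━━━━━━━━━━━━━━━━━━━━━━━━━━━
sicSequencer                      
──────────────────────────────────
   ▼12345678901234                
ick···█····█·····█                
lap███···█·██·····                
Hat···██···██···█·                
Tom█·█·█··█·█·····                
                                  
                                  
                                  
                                  


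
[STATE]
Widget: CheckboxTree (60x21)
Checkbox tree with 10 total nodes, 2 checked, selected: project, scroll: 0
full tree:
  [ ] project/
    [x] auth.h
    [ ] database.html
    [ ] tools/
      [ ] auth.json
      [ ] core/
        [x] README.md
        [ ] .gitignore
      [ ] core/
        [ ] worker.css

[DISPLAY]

>[-] project/                                               
   [x] auth.h                                               
   [ ] database.html                                        
   [-] tools/                                               
     [ ] auth.json                                          
     [-] core/                                              
       [x] README.md                                        
       [ ] .gitignore                                       
     [ ] core/                                              
       [ ] worker.css                                       
                                                            
                                                            
                                                            
                                                            
                                                            
                                                            
                                                            
                                                            
                                                            
                                                            
                                                            


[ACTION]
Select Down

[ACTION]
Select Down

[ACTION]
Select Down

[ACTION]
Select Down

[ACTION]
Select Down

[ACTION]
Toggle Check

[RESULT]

 [-] project/                                               
   [x] auth.h                                               
   [ ] database.html                                        
   [-] tools/                                               
     [ ] auth.json                                          
>    [x] core/                                              
       [x] README.md                                        
       [x] .gitignore                                       
     [ ] core/                                              
       [ ] worker.css                                       
                                                            
                                                            
                                                            
                                                            
                                                            
                                                            
                                                            
                                                            
                                                            
                                                            
                                                            


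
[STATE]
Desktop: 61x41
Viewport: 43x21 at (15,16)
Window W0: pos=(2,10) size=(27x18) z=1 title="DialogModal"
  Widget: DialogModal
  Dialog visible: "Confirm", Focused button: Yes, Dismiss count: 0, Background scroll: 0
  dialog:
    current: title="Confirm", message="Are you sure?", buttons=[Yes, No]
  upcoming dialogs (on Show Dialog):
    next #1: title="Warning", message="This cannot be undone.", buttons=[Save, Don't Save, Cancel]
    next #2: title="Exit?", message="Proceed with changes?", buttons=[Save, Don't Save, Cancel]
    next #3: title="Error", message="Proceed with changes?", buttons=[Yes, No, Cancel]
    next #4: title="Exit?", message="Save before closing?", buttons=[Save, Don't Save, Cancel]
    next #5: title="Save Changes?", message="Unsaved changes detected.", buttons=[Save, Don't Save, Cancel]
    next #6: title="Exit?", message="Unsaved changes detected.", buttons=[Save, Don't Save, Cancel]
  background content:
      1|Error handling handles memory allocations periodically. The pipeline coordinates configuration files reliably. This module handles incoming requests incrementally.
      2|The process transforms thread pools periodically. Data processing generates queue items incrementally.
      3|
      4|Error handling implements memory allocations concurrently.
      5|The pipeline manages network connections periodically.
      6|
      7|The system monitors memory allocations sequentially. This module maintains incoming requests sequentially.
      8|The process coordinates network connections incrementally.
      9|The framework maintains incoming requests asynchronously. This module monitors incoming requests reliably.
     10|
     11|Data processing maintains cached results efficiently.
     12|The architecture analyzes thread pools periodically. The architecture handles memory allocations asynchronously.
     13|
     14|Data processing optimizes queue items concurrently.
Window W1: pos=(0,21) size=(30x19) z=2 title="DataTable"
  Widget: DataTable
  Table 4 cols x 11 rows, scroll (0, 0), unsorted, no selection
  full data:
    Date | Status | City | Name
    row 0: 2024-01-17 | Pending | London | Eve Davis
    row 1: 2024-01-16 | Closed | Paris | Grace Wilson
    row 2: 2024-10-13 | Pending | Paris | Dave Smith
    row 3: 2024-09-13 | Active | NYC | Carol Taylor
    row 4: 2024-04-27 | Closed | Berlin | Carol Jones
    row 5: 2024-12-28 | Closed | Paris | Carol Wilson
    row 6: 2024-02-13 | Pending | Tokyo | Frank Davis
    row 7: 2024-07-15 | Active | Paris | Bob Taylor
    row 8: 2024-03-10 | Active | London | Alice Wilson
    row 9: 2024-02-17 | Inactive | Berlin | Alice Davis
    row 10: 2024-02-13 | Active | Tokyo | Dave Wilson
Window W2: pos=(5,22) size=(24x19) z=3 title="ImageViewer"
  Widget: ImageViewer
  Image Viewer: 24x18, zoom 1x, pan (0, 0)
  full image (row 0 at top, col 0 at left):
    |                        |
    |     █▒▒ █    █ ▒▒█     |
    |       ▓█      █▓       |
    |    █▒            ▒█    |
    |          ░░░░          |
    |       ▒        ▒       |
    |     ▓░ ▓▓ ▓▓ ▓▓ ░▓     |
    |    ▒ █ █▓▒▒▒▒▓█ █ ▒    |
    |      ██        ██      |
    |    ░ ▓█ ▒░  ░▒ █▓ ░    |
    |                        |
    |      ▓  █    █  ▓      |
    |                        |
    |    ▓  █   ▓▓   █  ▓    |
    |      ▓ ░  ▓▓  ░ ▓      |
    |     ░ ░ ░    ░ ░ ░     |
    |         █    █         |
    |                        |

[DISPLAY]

ng implements┃                             
────────┐netw┃                             
firm    │    ┃                             
u sure? │emor┃                             
]  No   │es n┃                             
━━━━━━━━━━━━━━┓                            
━━━━━━━━━━━━━┓┃                            
wer          ┃┨                            
─────────────┨┃                            
             ┃┃                            
█    █ ▒▒█   ┃┃                            
      █▓     ┃┃                            
         ▒█  ┃┃                            
 ░░░░        ┃┃                            
       ▒     ┃┃                            
▓ ▓▓ ▓▓ ░▓   ┃┃                            
▓▒▒▒▒▓█ █ ▒  ┃┃                            
       ██    ┃┃                            
▒░  ░▒ █▓ ░  ┃┃                            
             ┃┃                            
█    █  ▓    ┃┃                            


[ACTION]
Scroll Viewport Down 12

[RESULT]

]  No   │es n┃                             
━━━━━━━━━━━━━━┓                            
━━━━━━━━━━━━━┓┃                            
wer          ┃┨                            
─────────────┨┃                            
             ┃┃                            
█    █ ▒▒█   ┃┃                            
      █▓     ┃┃                            
         ▒█  ┃┃                            
 ░░░░        ┃┃                            
       ▒     ┃┃                            
▓ ▓▓ ▓▓ ░▓   ┃┃                            
▓▒▒▒▒▓█ █ ▒  ┃┃                            
       ██    ┃┃                            
▒░  ░▒ █▓ ░  ┃┃                            
             ┃┃                            
█    █  ▓    ┃┃                            
             ┃┃                            
  ▓▓   █  ▓  ┃┃                            
  ▓▓  ░ ▓    ┃┛                            
━━━━━━━━━━━━━┛                             


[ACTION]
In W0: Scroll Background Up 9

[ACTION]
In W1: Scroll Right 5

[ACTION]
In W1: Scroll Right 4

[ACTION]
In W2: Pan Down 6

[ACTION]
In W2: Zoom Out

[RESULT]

]  No   │es n┃                             
━━━━━━━━━━━━━━┓                            
━━━━━━━━━━━━━┓┃                            
wer          ┃┨                            
─────────────┨┃                            
▓ ▓▓ ▓▓ ░▓   ┃┃                            
▓▒▒▒▒▓█ █ ▒  ┃┃                            
       ██    ┃┃                            
▒░  ░▒ █▓ ░  ┃┃                            
             ┃┃                            
█    █  ▓    ┃┃                            
             ┃┃                            
  ▓▓   █  ▓  ┃┃                            
  ▓▓  ░ ▓    ┃┃                            
░    ░ ░ ░   ┃┃                            
█    █       ┃┃                            
             ┃┃                            
             ┃┃                            
             ┃┃                            
             ┃┛                            
━━━━━━━━━━━━━┛                             
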